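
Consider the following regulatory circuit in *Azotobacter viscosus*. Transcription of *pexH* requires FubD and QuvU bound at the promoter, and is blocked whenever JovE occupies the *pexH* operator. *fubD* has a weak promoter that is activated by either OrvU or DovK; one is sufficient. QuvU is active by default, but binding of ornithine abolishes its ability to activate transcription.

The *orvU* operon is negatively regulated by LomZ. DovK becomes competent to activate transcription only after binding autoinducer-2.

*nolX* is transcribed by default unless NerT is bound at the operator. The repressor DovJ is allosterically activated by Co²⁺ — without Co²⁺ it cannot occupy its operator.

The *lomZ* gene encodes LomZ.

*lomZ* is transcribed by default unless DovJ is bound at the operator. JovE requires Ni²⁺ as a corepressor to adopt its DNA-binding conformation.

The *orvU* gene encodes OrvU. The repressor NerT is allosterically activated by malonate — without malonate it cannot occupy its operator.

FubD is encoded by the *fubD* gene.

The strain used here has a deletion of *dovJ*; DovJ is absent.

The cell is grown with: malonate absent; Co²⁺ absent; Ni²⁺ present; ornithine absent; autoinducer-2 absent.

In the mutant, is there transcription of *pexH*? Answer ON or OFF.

DovJ is non-functional in this strain, so it has no effect.
With no repressor bound, *lomZ* is transcribed.
So LomZ is produced and active.
With repressor LomZ bound, *orvU* is not transcribed.
So OrvU is not produced.
Autoinducer-2 is absent, so DovK is inactive.
No activator is available at the *fubD* promoter, so *fubD* is not transcribed.
So FubD is not produced.
Ornithine is absent, so QuvU is active.
Ni²⁺ is present, so JovE is active.
With repressor JovE bound, *pexH* is not transcribed.

OFF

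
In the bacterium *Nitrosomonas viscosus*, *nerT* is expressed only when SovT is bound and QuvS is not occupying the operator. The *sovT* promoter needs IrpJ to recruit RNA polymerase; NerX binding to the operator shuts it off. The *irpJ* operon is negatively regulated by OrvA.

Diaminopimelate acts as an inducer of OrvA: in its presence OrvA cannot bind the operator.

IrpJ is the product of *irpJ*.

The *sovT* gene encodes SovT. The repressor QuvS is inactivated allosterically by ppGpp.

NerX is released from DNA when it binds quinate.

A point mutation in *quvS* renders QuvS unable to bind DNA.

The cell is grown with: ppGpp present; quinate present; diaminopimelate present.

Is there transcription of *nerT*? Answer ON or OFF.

ON

QuvS is non-functional in this strain, so it has no effect.
Diaminopimelate is present, so OrvA is inactive.
With no repressor bound, *irpJ* is transcribed.
So IrpJ is produced and active.
Quinate is present, so NerX is inactive.
No repressor is bound and IrpJ is active, so *sovT* is transcribed.
So SovT is produced and active.
No repressor is bound and SovT is active, so *nerT* is transcribed.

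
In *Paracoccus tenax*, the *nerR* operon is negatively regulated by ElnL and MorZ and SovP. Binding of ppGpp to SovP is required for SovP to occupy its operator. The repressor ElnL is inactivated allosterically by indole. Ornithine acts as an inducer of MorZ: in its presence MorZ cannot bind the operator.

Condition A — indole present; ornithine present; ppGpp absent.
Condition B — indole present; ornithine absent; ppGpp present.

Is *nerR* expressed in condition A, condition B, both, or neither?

A only

Condition A:
Indole is present, so ElnL is inactive.
Ornithine is present, so MorZ is inactive.
ppGpp is absent, so SovP is inactive.
With no repressor bound, *nerR* is transcribed.
→ *nerR* is ON in A.
Condition B:
Indole is present, so ElnL is inactive.
Ornithine is absent, so MorZ is active.
ppGpp is present, so SovP is active.
With repressor MorZ bound, *nerR* is not transcribed.
→ *nerR* is OFF in B.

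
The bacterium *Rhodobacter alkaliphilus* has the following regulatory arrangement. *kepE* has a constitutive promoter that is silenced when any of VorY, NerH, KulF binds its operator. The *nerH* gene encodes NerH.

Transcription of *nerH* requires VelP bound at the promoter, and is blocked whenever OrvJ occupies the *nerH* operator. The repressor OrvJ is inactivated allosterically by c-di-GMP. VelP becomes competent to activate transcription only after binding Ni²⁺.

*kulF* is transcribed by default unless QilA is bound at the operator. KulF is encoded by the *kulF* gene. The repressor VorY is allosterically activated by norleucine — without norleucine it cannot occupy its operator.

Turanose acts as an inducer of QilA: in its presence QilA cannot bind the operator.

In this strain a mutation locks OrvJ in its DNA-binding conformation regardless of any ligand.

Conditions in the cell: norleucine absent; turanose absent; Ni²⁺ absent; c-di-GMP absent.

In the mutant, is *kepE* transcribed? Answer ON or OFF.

ON

Norleucine is absent, so VorY is inactive.
OrvJ is constitutively active in this strain.
Ni²⁺ is absent, so VelP is inactive.
With repressor OrvJ bound, *nerH* is not transcribed.
So NerH is not produced.
Turanose is absent, so QilA is active.
With repressor QilA bound, *kulF* is not transcribed.
So KulF is not produced.
With no repressor bound, *kepE* is transcribed.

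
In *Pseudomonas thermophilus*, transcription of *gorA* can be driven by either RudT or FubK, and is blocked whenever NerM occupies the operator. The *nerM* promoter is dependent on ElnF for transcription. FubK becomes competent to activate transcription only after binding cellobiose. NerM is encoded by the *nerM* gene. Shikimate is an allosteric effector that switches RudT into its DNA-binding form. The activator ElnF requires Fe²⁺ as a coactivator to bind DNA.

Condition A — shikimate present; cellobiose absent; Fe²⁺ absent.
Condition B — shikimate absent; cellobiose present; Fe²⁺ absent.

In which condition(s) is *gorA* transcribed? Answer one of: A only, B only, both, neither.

Condition A:
Shikimate is present, so RudT is active.
Cellobiose is absent, so FubK is inactive.
Fe²⁺ is absent, so ElnF is inactive.
Required activator ElnF is absent, so *nerM* is not transcribed.
So NerM is not produced.
Activator RudT is present, so *gorA* is transcribed.
→ *gorA* is ON in A.
Condition B:
Shikimate is absent, so RudT is inactive.
Cellobiose is present, so FubK is active.
Fe²⁺ is absent, so ElnF is inactive.
Required activator ElnF is absent, so *nerM* is not transcribed.
So NerM is not produced.
Activator FubK is present, so *gorA* is transcribed.
→ *gorA* is ON in B.

both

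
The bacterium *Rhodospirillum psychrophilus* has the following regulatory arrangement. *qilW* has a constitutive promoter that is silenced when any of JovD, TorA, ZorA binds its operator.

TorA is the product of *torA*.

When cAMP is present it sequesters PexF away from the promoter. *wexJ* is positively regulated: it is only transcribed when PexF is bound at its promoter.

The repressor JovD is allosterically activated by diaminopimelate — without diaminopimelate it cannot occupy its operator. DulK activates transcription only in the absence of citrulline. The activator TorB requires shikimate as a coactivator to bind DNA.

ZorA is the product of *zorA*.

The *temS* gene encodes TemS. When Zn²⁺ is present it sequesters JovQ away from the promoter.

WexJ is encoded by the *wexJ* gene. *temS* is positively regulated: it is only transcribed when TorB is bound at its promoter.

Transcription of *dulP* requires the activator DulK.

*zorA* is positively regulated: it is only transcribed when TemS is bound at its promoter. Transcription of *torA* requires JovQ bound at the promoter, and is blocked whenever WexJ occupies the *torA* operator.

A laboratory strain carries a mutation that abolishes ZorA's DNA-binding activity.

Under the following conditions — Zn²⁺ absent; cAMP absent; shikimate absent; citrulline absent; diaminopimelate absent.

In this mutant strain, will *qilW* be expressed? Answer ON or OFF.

Diaminopimelate is absent, so JovD is inactive.
Zn²⁺ is absent, so JovQ is active.
cAMP is absent, so PexF is active.
No repressor is bound and PexF is active, so *wexJ* is transcribed.
So WexJ is produced and active.
With repressor WexJ bound, *torA* is not transcribed.
So TorA is not produced.
ZorA is non-functional in this strain, so it has no effect.
With no repressor bound, *qilW* is transcribed.

ON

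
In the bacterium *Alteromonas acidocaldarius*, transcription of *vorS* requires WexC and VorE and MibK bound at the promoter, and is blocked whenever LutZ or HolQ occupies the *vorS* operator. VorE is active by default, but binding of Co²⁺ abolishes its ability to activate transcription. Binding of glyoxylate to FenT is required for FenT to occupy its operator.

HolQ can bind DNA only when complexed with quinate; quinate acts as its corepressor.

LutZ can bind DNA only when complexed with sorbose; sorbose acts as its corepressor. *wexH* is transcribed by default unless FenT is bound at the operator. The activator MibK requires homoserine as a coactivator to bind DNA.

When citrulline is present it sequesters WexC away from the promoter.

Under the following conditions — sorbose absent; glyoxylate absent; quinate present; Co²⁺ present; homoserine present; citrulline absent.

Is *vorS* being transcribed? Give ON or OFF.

Citrulline is absent, so WexC is active.
Sorbose is absent, so LutZ is inactive.
Co²⁺ is present, so VorE is inactive.
Homoserine is present, so MibK is active.
Quinate is present, so HolQ is active.
With repressor HolQ bound, *vorS* is not transcribed.

OFF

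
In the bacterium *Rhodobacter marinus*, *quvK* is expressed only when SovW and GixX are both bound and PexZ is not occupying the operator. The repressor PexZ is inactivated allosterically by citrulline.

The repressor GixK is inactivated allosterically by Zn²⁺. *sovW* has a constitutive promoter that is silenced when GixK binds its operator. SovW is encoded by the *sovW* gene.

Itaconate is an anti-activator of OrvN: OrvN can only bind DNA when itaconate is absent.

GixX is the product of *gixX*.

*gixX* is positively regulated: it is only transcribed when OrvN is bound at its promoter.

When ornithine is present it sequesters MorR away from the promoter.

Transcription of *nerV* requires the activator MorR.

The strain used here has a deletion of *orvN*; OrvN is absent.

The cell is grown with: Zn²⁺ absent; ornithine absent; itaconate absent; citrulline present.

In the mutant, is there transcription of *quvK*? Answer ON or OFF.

OFF

Zn²⁺ is absent, so GixK is active.
With repressor GixK bound, *sovW* is not transcribed.
So SovW is not produced.
OrvN is non-functional in this strain, so it has no effect.
Required activator OrvN is absent, so *gixX* is not transcribed.
So GixX is not produced.
Citrulline is present, so PexZ is inactive.
Required activator SovW is absent, so *quvK* is not transcribed.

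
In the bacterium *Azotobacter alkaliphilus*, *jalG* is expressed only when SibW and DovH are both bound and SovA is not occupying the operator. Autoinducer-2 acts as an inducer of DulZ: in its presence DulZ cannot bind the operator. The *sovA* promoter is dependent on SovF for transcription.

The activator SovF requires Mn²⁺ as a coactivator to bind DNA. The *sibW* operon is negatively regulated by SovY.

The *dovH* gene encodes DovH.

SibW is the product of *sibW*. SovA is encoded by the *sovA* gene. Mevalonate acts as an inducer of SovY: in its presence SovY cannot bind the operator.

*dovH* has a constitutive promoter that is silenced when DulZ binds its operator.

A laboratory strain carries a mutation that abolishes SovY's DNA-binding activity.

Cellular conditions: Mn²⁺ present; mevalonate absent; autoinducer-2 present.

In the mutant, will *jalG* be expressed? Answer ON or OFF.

Mn²⁺ is present, so SovF is active.
No repressor is bound and SovF is active, so *sovA* is transcribed.
So SovA is produced and active.
SovY is non-functional in this strain, so it has no effect.
With no repressor bound, *sibW* is transcribed.
So SibW is produced and active.
Autoinducer-2 is present, so DulZ is inactive.
With no repressor bound, *dovH* is transcribed.
So DovH is produced and active.
With repressor SovA bound, *jalG* is not transcribed.

OFF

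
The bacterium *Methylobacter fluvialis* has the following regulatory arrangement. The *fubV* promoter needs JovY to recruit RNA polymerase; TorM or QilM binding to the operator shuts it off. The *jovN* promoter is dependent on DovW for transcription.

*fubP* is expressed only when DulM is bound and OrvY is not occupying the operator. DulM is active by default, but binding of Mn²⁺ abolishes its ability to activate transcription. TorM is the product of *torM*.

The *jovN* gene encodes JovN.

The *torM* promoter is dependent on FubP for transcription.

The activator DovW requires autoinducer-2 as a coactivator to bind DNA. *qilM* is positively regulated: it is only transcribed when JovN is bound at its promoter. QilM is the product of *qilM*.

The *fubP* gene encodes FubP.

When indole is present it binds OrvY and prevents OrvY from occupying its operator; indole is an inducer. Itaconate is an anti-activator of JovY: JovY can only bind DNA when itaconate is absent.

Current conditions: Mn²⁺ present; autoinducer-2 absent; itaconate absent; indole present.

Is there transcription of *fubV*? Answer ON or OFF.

Mn²⁺ is present, so DulM is inactive.
Indole is present, so OrvY is inactive.
Required activator DulM is absent, so *fubP* is not transcribed.
So FubP is not produced.
Required activator FubP is absent, so *torM* is not transcribed.
So TorM is not produced.
Autoinducer-2 is absent, so DovW is inactive.
Required activator DovW is absent, so *jovN* is not transcribed.
So JovN is not produced.
Required activator JovN is absent, so *qilM* is not transcribed.
So QilM is not produced.
Itaconate is absent, so JovY is active.
No repressor is bound and JovY is active, so *fubV* is transcribed.

ON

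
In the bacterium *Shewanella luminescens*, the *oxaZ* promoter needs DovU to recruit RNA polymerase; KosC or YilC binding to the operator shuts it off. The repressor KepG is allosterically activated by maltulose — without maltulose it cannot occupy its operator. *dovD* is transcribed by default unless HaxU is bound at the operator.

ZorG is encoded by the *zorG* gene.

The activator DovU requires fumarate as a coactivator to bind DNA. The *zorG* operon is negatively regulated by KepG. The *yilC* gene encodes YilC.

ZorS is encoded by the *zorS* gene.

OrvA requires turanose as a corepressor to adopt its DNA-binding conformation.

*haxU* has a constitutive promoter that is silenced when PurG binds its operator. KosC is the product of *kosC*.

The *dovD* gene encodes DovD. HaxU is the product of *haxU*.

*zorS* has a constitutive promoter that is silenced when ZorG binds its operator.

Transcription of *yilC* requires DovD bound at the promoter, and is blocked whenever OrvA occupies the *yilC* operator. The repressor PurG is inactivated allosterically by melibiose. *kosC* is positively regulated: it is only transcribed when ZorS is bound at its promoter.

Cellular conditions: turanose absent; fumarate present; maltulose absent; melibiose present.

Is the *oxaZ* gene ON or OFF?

Maltulose is absent, so KepG is inactive.
With no repressor bound, *zorG* is transcribed.
So ZorG is produced and active.
With repressor ZorG bound, *zorS* is not transcribed.
So ZorS is not produced.
Required activator ZorS is absent, so *kosC* is not transcribed.
So KosC is not produced.
Fumarate is present, so DovU is active.
Melibiose is present, so PurG is inactive.
With no repressor bound, *haxU* is transcribed.
So HaxU is produced and active.
With repressor HaxU bound, *dovD* is not transcribed.
So DovD is not produced.
Turanose is absent, so OrvA is inactive.
Required activator DovD is absent, so *yilC* is not transcribed.
So YilC is not produced.
No repressor is bound and DovU is active, so *oxaZ* is transcribed.

ON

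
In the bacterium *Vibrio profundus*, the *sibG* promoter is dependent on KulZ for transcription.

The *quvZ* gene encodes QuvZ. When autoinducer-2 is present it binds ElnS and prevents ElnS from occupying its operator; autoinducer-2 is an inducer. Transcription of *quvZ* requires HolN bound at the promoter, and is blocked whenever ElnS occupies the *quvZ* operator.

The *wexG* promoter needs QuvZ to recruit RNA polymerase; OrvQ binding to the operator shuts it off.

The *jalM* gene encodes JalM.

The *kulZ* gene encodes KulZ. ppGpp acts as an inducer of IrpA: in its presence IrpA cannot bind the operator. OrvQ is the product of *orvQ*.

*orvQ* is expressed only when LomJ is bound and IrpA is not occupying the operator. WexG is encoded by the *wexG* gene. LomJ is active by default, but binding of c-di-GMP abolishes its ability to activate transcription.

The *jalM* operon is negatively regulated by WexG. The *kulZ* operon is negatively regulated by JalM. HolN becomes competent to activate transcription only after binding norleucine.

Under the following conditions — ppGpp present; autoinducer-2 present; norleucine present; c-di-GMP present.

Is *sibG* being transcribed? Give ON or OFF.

ON

ppGpp is present, so IrpA is inactive.
c-di-GMP is present, so LomJ is inactive.
Required activator LomJ is absent, so *orvQ* is not transcribed.
So OrvQ is not produced.
Norleucine is present, so HolN is active.
Autoinducer-2 is present, so ElnS is inactive.
No repressor is bound and HolN is active, so *quvZ* is transcribed.
So QuvZ is produced and active.
No repressor is bound and QuvZ is active, so *wexG* is transcribed.
So WexG is produced and active.
With repressor WexG bound, *jalM* is not transcribed.
So JalM is not produced.
With no repressor bound, *kulZ* is transcribed.
So KulZ is produced and active.
No repressor is bound and KulZ is active, so *sibG* is transcribed.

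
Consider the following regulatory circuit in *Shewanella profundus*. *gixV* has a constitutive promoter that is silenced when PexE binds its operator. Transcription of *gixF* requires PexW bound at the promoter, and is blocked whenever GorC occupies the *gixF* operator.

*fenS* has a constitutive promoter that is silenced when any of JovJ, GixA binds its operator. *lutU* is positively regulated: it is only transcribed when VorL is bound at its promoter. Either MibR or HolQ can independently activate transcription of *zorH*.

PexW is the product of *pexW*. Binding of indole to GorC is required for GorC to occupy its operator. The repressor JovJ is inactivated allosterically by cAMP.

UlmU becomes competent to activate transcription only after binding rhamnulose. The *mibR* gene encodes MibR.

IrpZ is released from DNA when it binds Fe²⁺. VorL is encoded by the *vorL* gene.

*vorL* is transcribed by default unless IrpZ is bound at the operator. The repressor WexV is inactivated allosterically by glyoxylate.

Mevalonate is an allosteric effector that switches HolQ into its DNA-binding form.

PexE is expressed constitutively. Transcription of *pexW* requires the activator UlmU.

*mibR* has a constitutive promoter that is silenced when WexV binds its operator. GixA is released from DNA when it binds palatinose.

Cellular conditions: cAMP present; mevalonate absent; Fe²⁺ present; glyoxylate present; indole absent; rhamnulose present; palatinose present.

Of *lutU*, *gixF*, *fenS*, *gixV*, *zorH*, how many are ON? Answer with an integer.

4

Fe²⁺ is present, so IrpZ is inactive.
With no repressor bound, *vorL* is transcribed.
So VorL is produced and active.
No repressor is bound and VorL is active, so *lutU* is transcribed.
→ *lutU* is ON.
Rhamnulose is present, so UlmU is active.
No repressor is bound and UlmU is active, so *pexW* is transcribed.
So PexW is produced and active.
Indole is absent, so GorC is inactive.
No repressor is bound and PexW is active, so *gixF* is transcribed.
→ *gixF* is ON.
cAMP is present, so JovJ is inactive.
Palatinose is present, so GixA is inactive.
With no repressor bound, *fenS* is transcribed.
→ *fenS* is ON.
PexE is produced constitutively and is active.
With repressor PexE bound, *gixV* is not transcribed.
→ *gixV* is OFF.
Glyoxylate is present, so WexV is inactive.
With no repressor bound, *mibR* is transcribed.
So MibR is produced and active.
Mevalonate is absent, so HolQ is inactive.
Activator MibR is present, so *zorH* is transcribed.
→ *zorH* is ON.
4 of the 5 genes are transcribed.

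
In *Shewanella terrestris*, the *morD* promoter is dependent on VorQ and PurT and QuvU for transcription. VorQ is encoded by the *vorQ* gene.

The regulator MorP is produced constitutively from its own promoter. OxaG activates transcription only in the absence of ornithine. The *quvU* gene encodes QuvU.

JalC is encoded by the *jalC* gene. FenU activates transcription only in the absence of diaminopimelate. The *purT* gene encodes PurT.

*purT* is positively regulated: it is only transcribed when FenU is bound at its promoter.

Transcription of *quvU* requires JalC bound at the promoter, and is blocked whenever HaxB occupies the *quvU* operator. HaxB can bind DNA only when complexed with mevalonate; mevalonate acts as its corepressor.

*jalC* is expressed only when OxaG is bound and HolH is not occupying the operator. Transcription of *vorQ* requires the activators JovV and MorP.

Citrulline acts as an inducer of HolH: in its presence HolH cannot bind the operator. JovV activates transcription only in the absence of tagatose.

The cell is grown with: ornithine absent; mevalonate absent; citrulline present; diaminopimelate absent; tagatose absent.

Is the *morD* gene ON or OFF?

Tagatose is absent, so JovV is active.
MorP is produced constitutively and is active.
No repressor is bound and JovV and MorP are active, so *vorQ* is transcribed.
So VorQ is produced and active.
Diaminopimelate is absent, so FenU is active.
No repressor is bound and FenU is active, so *purT* is transcribed.
So PurT is produced and active.
Mevalonate is absent, so HaxB is inactive.
Ornithine is absent, so OxaG is active.
Citrulline is present, so HolH is inactive.
No repressor is bound and OxaG is active, so *jalC* is transcribed.
So JalC is produced and active.
No repressor is bound and JalC is active, so *quvU* is transcribed.
So QuvU is produced and active.
No repressor is bound and VorQ and PurT and QuvU are active, so *morD* is transcribed.

ON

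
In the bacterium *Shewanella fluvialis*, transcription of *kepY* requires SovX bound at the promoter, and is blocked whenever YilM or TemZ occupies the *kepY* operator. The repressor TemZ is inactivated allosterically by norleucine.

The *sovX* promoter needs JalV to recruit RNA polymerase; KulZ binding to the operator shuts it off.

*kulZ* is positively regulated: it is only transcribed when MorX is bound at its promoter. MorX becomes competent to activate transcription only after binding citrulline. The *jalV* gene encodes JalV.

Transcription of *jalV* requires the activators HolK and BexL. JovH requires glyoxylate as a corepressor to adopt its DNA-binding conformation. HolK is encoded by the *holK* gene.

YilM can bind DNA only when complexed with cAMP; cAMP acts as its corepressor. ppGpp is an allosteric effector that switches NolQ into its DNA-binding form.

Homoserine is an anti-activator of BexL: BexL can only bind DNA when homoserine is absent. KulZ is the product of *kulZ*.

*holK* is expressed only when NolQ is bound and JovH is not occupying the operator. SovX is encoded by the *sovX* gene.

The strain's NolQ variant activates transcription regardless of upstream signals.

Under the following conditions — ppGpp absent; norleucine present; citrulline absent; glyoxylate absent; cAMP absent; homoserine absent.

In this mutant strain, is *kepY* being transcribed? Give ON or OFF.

ON

cAMP is absent, so YilM is inactive.
Glyoxylate is absent, so JovH is inactive.
NolQ is constitutively active in this strain.
No repressor is bound and NolQ is active, so *holK* is transcribed.
So HolK is produced and active.
Homoserine is absent, so BexL is active.
No repressor is bound and HolK and BexL are active, so *jalV* is transcribed.
So JalV is produced and active.
Citrulline is absent, so MorX is inactive.
Required activator MorX is absent, so *kulZ* is not transcribed.
So KulZ is not produced.
No repressor is bound and JalV is active, so *sovX* is transcribed.
So SovX is produced and active.
Norleucine is present, so TemZ is inactive.
No repressor is bound and SovX is active, so *kepY* is transcribed.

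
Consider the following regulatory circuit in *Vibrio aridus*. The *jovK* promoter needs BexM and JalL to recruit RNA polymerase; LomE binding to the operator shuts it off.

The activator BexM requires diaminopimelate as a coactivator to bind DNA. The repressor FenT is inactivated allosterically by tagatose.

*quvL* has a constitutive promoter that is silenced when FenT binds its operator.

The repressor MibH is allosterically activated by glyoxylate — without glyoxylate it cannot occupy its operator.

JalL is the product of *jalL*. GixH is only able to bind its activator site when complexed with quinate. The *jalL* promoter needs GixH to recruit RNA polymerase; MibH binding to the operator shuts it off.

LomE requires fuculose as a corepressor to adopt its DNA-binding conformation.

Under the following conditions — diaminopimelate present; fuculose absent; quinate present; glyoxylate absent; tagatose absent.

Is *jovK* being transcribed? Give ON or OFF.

Diaminopimelate is present, so BexM is active.
Fuculose is absent, so LomE is inactive.
Glyoxylate is absent, so MibH is inactive.
Quinate is present, so GixH is active.
No repressor is bound and GixH is active, so *jalL* is transcribed.
So JalL is produced and active.
No repressor is bound and BexM and JalL are active, so *jovK* is transcribed.

ON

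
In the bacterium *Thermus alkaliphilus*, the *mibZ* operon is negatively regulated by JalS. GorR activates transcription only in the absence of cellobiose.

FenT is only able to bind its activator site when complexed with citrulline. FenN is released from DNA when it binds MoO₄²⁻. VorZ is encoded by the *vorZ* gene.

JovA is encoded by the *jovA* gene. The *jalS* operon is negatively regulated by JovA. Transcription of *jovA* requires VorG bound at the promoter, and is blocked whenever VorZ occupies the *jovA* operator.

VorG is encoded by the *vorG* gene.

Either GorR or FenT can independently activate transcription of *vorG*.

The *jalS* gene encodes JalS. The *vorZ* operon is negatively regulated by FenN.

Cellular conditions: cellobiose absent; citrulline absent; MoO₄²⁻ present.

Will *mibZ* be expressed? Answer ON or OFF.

Cellobiose is absent, so GorR is active.
Citrulline is absent, so FenT is inactive.
Activator GorR is present, so *vorG* is transcribed.
So VorG is produced and active.
MoO₄²⁻ is present, so FenN is inactive.
With no repressor bound, *vorZ* is transcribed.
So VorZ is produced and active.
With repressor VorZ bound, *jovA* is not transcribed.
So JovA is not produced.
With no repressor bound, *jalS* is transcribed.
So JalS is produced and active.
With repressor JalS bound, *mibZ* is not transcribed.

OFF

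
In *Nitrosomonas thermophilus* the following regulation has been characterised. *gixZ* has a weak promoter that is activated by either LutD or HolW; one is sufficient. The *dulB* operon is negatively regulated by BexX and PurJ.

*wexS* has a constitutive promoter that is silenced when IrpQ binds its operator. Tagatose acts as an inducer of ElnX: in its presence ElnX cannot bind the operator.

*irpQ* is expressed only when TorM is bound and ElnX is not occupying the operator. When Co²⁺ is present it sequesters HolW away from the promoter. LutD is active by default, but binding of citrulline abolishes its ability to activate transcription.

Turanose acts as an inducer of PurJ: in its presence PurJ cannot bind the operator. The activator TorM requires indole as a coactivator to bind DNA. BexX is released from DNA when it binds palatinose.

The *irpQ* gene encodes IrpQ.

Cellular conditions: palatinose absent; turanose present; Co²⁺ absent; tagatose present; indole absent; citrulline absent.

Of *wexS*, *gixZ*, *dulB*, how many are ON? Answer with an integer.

2

Tagatose is present, so ElnX is inactive.
Indole is absent, so TorM is inactive.
Required activator TorM is absent, so *irpQ* is not transcribed.
So IrpQ is not produced.
With no repressor bound, *wexS* is transcribed.
→ *wexS* is ON.
Citrulline is absent, so LutD is active.
Co²⁺ is absent, so HolW is active.
Activator LutD is present, so *gixZ* is transcribed.
→ *gixZ* is ON.
Palatinose is absent, so BexX is active.
Turanose is present, so PurJ is inactive.
With repressor BexX bound, *dulB* is not transcribed.
→ *dulB* is OFF.
2 of the 3 genes are transcribed.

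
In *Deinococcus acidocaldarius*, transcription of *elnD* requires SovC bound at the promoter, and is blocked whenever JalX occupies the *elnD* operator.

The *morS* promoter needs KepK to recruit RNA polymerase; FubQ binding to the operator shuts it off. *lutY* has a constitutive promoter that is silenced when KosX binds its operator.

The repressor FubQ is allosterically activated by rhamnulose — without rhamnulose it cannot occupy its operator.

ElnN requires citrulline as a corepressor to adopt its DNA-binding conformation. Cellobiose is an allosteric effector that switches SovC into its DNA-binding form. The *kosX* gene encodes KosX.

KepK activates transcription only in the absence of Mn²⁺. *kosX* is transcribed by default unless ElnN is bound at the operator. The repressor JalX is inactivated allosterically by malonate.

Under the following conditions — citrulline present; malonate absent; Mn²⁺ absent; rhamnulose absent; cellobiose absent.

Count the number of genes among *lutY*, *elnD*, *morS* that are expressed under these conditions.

2

Citrulline is present, so ElnN is active.
With repressor ElnN bound, *kosX* is not transcribed.
So KosX is not produced.
With no repressor bound, *lutY* is transcribed.
→ *lutY* is ON.
Malonate is absent, so JalX is active.
Cellobiose is absent, so SovC is inactive.
With repressor JalX bound, *elnD* is not transcribed.
→ *elnD* is OFF.
Rhamnulose is absent, so FubQ is inactive.
Mn²⁺ is absent, so KepK is active.
No repressor is bound and KepK is active, so *morS* is transcribed.
→ *morS* is ON.
2 of the 3 genes are transcribed.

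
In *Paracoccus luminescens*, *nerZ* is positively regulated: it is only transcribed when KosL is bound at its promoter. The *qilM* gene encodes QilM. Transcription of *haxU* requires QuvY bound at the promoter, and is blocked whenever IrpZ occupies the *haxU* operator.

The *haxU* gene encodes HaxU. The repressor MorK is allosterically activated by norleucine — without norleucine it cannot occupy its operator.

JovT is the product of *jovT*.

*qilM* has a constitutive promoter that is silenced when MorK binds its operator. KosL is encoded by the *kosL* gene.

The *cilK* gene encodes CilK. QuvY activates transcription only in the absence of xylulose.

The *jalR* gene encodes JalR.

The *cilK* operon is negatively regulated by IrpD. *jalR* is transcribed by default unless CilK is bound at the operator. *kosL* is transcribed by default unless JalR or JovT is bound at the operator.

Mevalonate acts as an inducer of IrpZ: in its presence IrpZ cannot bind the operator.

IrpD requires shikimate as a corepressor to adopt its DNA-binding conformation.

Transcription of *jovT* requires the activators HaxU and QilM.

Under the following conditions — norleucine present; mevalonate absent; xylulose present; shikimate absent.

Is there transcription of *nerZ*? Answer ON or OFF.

Shikimate is absent, so IrpD is inactive.
With no repressor bound, *cilK* is transcribed.
So CilK is produced and active.
With repressor CilK bound, *jalR* is not transcribed.
So JalR is not produced.
Xylulose is present, so QuvY is inactive.
Mevalonate is absent, so IrpZ is active.
With repressor IrpZ bound, *haxU* is not transcribed.
So HaxU is not produced.
Norleucine is present, so MorK is active.
With repressor MorK bound, *qilM* is not transcribed.
So QilM is not produced.
Required activator HaxU is absent, so *jovT* is not transcribed.
So JovT is not produced.
With no repressor bound, *kosL* is transcribed.
So KosL is produced and active.
No repressor is bound and KosL is active, so *nerZ* is transcribed.

ON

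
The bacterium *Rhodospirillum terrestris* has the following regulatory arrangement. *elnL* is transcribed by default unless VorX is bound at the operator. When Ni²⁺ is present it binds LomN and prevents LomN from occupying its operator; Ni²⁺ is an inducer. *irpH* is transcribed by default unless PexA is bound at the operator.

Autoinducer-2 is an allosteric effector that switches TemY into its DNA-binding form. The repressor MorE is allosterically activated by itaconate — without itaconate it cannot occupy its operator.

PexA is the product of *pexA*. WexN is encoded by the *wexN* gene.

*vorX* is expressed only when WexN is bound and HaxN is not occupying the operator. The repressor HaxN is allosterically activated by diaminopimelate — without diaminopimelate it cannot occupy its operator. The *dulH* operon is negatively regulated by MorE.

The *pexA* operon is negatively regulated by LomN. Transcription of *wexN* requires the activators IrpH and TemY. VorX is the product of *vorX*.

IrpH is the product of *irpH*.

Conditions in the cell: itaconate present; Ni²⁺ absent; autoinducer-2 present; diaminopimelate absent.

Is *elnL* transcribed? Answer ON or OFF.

OFF

Ni²⁺ is absent, so LomN is active.
With repressor LomN bound, *pexA* is not transcribed.
So PexA is not produced.
With no repressor bound, *irpH* is transcribed.
So IrpH is produced and active.
Autoinducer-2 is present, so TemY is active.
No repressor is bound and IrpH and TemY are active, so *wexN* is transcribed.
So WexN is produced and active.
Diaminopimelate is absent, so HaxN is inactive.
No repressor is bound and WexN is active, so *vorX* is transcribed.
So VorX is produced and active.
With repressor VorX bound, *elnL* is not transcribed.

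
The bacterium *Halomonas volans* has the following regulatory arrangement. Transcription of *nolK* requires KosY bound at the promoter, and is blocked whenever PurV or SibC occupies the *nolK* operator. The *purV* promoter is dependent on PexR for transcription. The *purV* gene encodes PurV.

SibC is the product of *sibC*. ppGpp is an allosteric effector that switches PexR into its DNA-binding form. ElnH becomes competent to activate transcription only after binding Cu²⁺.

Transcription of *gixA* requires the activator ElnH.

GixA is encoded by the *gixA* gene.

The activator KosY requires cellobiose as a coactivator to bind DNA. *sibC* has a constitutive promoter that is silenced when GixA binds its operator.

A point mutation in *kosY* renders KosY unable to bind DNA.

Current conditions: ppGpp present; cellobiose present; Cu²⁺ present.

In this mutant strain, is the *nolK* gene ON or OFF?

KosY is non-functional in this strain, so it has no effect.
ppGpp is present, so PexR is active.
No repressor is bound and PexR is active, so *purV* is transcribed.
So PurV is produced and active.
Cu²⁺ is present, so ElnH is active.
No repressor is bound and ElnH is active, so *gixA* is transcribed.
So GixA is produced and active.
With repressor GixA bound, *sibC* is not transcribed.
So SibC is not produced.
With repressor PurV bound, *nolK* is not transcribed.

OFF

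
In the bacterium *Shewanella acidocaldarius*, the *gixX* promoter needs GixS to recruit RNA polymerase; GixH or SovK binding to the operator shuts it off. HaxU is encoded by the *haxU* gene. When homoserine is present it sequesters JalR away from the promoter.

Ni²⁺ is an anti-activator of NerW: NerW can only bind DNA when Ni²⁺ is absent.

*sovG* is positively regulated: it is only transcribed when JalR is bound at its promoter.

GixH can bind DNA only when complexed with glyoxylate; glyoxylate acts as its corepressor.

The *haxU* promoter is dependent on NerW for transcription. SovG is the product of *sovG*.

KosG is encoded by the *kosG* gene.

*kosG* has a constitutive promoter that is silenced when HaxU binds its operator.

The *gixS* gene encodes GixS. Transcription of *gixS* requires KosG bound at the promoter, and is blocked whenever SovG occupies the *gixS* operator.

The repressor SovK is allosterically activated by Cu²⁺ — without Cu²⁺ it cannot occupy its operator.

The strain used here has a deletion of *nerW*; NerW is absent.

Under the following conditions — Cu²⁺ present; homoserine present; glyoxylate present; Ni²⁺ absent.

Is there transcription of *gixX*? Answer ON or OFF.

OFF

Glyoxylate is present, so GixH is active.
NerW is non-functional in this strain, so it has no effect.
Required activator NerW is absent, so *haxU* is not transcribed.
So HaxU is not produced.
With no repressor bound, *kosG* is transcribed.
So KosG is produced and active.
Homoserine is present, so JalR is inactive.
Required activator JalR is absent, so *sovG* is not transcribed.
So SovG is not produced.
No repressor is bound and KosG is active, so *gixS* is transcribed.
So GixS is produced and active.
Cu²⁺ is present, so SovK is active.
With repressor GixH bound, *gixX* is not transcribed.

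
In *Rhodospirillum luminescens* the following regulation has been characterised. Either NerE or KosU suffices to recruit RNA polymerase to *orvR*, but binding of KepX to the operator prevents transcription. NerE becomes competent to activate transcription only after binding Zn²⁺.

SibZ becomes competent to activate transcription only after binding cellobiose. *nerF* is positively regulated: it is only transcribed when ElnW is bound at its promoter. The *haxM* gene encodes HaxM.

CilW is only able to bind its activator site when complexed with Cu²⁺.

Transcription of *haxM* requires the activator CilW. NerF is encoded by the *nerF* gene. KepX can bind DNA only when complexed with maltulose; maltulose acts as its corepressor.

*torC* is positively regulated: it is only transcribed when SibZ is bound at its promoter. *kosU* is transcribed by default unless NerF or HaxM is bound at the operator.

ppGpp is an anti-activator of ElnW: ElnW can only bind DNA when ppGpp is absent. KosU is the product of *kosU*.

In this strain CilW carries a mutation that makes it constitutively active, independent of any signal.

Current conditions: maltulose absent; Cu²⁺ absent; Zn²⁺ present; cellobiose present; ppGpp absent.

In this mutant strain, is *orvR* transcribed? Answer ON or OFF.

ON

Maltulose is absent, so KepX is inactive.
Zn²⁺ is present, so NerE is active.
ppGpp is absent, so ElnW is active.
No repressor is bound and ElnW is active, so *nerF* is transcribed.
So NerF is produced and active.
CilW is constitutively active in this strain.
No repressor is bound and CilW is active, so *haxM* is transcribed.
So HaxM is produced and active.
With repressor NerF bound, *kosU* is not transcribed.
So KosU is not produced.
Activator NerE is present, so *orvR* is transcribed.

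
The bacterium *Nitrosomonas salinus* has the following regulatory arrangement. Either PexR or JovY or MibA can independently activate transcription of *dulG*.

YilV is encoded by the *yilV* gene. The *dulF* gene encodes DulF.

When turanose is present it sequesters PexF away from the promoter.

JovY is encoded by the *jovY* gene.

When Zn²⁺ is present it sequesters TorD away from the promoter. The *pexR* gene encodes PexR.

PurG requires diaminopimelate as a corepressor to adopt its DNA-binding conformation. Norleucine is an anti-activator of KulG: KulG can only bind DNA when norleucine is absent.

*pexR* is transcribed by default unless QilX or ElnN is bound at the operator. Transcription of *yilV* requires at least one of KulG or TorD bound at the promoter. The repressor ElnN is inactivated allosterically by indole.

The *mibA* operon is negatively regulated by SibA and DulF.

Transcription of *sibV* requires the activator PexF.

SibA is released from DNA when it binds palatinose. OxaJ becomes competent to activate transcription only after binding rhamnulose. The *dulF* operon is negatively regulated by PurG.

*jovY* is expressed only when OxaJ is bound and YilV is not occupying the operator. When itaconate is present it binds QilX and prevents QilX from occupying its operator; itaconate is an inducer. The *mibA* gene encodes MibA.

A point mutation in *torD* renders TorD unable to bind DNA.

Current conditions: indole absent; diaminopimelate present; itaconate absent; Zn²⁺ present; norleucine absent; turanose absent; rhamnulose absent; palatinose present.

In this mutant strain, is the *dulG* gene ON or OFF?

ON

Itaconate is absent, so QilX is active.
Indole is absent, so ElnN is active.
With repressor QilX bound, *pexR* is not transcribed.
So PexR is not produced.
Norleucine is absent, so KulG is active.
TorD is non-functional in this strain, so it has no effect.
Activator KulG is present, so *yilV* is transcribed.
So YilV is produced and active.
Rhamnulose is absent, so OxaJ is inactive.
With repressor YilV bound, *jovY* is not transcribed.
So JovY is not produced.
Palatinose is present, so SibA is inactive.
Diaminopimelate is present, so PurG is active.
With repressor PurG bound, *dulF* is not transcribed.
So DulF is not produced.
With no repressor bound, *mibA* is transcribed.
So MibA is produced and active.
Activator MibA is present, so *dulG* is transcribed.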